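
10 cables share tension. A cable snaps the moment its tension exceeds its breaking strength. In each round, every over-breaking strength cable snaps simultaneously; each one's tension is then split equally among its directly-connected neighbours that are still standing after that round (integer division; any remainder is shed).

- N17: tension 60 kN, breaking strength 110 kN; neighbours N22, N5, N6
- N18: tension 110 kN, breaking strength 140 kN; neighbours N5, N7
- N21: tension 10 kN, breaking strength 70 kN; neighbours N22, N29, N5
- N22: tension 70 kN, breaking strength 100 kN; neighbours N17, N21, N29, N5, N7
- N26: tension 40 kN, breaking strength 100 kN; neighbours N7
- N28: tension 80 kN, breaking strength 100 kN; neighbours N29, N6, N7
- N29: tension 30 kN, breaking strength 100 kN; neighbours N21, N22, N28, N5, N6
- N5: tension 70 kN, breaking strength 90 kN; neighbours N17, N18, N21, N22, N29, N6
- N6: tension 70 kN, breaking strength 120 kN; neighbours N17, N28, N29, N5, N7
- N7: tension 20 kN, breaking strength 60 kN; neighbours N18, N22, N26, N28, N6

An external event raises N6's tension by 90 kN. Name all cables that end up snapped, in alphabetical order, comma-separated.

N17, N18, N21, N22, N28, N29, N5, N6, N7

Round 1 — N6 at 160 > 120. N6 snaps.
  N6 sheds 160 kN to N17, N28, N29, N5, N7: 32 each.
    N17: 60+32 = 92 ≤ 110
    N28: 80+32 = 112 > 100
    N29: 30+32 = 62 ≤ 100
    N5: 70+32 = 102 > 90
    N7: 20+32 = 52 ≤ 60
Round 2 — N28, N5 snap.
  N28 sheds 112 kN to N29, N7: 56 each.
    N29: 62+56 = 118 > 100
    N7: 52+56 = 108 > 60
  N5 sheds 102 kN to N17, N18, N21, N22, N29: 20 each (2 lost).
    N17: 92+20 = 112 > 110
    N18: 110+20 = 130 ≤ 140
    N21: 10+20 = 30 ≤ 70
    N22: 70+20 = 90 ≤ 100
    N29: 118+20 = 138 > 100
Round 3 — N17, N29, N7 snap.
  N17 sheds 112 kN to N22: 112 each.
    N22: 90+112 = 202 > 100
  N29 sheds 138 kN to N21, N22: 69 each.
    N21: 30+69 = 99 > 70
    N22: 202+69 = 271 > 100
  N7 sheds 108 kN to N18, N22, N26: 36 each.
    N18: 130+36 = 166 > 140
    N22: 271+36 = 307 > 100
    N26: 40+36 = 76 ≤ 100
Round 4 — N18, N21, N22 snap.
  N18 sheds 166 kN: no online neighbours, lost.
  N21 sheds 99 kN: no online neighbours, lost.
  N22 sheds 307 kN: no online neighbours, lost.
No further breaks.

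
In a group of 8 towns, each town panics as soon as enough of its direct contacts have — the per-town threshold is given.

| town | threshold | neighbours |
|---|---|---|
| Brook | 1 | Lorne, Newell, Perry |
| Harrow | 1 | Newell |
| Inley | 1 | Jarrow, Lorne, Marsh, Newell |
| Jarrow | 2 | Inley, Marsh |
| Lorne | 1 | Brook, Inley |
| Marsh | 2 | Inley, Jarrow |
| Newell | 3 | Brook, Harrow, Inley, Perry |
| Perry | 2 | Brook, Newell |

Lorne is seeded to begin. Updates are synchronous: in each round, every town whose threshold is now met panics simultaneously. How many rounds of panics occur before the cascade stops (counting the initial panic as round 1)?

2

Round 1 — Lorne panics (initial).
Round 2 — checking thresholds:
  Brook: 1 of 3 neighbours ≥ 1, panics.
  Inley: 1 of 4 neighbours ≥ 1, panics.
Round 3 — no new panics; cascade stops.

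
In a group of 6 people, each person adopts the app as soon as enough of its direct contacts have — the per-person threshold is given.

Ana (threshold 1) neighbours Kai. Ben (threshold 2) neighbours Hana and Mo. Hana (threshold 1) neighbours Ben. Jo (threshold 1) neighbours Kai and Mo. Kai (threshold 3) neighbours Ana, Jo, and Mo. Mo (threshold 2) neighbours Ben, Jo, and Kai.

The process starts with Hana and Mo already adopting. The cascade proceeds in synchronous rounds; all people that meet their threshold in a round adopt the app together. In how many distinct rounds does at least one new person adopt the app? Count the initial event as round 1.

2

Round 1 — Hana, Mo adopt the app (initial).
Round 2 — checking thresholds:
  Ben: 2 of 2 neighbours ≥ 2, adopts the app.
  Jo: 1 of 2 neighbours ≥ 1, adopts the app.
  Kai: 1 of 3 neighbours < 3, holds.
Round 3 — no new adoptions; cascade stops.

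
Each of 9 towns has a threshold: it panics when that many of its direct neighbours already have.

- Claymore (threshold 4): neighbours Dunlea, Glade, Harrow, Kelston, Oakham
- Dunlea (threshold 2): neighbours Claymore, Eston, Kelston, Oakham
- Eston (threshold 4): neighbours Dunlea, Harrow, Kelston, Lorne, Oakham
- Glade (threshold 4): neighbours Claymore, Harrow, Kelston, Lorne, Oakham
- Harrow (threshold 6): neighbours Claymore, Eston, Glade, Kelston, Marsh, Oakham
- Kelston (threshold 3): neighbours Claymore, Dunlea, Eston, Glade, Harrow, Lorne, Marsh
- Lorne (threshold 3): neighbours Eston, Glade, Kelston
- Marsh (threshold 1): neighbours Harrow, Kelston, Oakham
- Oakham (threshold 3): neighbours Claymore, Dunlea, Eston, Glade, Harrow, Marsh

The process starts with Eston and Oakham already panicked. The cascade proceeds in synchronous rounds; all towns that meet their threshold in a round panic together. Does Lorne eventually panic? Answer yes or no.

no

Round 1 — Eston, Oakham panic (initial).
Round 2 — checking thresholds:
  Claymore: 1 of 5 neighbours < 4, holds.
  Dunlea: 2 of 4 neighbours ≥ 2, panics.
  Glade: 1 of 5 neighbours < 4, holds.
  Harrow: 2 of 6 neighbours < 6, holds.
  Kelston: 1 of 7 neighbours < 3, holds.
  Lorne: 1 of 3 neighbours < 3, holds.
  Marsh: 1 of 3 neighbours ≥ 1, panics.
Round 3 — checking thresholds:
  Claymore: 2 of 5 neighbours < 4, holds.
  Glade: 1 of 5 neighbours < 4, holds.
  Harrow: 3 of 6 neighbours < 6, holds.
  Kelston: 3 of 7 neighbours ≥ 3, panics.
  Lorne: 1 of 3 neighbours < 3, holds.
Round 4 — no new panics; cascade stops.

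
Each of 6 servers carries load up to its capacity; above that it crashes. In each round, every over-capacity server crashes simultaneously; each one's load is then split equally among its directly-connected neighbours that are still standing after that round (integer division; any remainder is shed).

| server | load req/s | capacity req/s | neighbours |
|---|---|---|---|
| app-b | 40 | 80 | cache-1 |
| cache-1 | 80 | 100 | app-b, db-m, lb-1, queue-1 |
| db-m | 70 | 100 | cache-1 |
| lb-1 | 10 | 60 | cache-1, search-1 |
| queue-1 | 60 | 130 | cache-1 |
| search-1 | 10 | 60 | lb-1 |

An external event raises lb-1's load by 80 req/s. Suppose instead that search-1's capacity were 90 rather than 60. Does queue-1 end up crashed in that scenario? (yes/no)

no

With search-1's capacity at 90:
Round 1 — lb-1 at 90 > 60. lb-1 crashes.
  lb-1 sheds 90 req/s to cache-1, search-1: 45 each.
    cache-1: 80+45 = 125 > 100
    search-1: 10+45 = 55 ≤ 90
Round 2 — cache-1 crashes.
  cache-1 sheds 125 req/s to app-b, db-m, queue-1: 41 each (2 lost).
    app-b: 40+41 = 81 > 80
    db-m: 70+41 = 111 > 100
    queue-1: 60+41 = 101 ≤ 130
Round 3 — app-b, db-m crash.
  app-b sheds 81 req/s: no online neighbours, lost.
  db-m sheds 111 req/s: no online neighbours, lost.
No further crashes.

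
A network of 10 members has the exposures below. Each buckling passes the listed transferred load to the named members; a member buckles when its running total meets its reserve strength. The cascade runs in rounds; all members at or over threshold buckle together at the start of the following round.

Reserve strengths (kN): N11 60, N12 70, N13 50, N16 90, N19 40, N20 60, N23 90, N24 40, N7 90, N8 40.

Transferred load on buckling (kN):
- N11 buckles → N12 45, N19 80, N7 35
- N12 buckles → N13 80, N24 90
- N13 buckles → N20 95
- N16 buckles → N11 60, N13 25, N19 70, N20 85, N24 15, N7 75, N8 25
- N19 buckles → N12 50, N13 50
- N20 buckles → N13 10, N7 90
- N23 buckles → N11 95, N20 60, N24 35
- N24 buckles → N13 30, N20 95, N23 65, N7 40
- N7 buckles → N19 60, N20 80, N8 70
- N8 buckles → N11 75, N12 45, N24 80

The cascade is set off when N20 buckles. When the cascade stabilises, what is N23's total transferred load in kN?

65

Round 1 — N20 buckles (initial).
  N13: +10 → 10 < 50
  N7: +90 → 90 ≥ 90
Round 2 — N7 buckles.
  N19: +60 → 60 ≥ 40
  N8: +70 → 70 ≥ 40
Round 3 — N19, N8 buckle.
  N11: +75 → 75 ≥ 60
  N12: +50+45 → 95 ≥ 70
  N13: +50 → 60 ≥ 50
  N24: +80 → 80 ≥ 40
Round 4 — N11, N12, N13, N24 buckle.
  N23: +65 → 65 < 90
No further bucklings.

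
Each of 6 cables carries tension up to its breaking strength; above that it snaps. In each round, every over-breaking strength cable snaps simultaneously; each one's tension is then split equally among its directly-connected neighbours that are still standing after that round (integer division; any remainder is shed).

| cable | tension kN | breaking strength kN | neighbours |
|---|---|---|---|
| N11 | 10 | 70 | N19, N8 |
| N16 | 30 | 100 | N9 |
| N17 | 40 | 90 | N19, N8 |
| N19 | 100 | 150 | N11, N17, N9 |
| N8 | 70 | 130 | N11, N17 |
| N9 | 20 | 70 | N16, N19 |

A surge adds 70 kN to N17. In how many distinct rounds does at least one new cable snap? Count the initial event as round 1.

Round 1 — N17 at 110 > 90. N17 snaps.
  N17 sheds 110 kN to N19, N8: 55 each.
    N19: 100+55 = 155 > 150
    N8: 70+55 = 125 ≤ 130
Round 2 — N19 snaps.
  N19 sheds 155 kN to N11, N9: 77 each (1 lost).
    N11: 10+77 = 87 > 70
    N9: 20+77 = 97 > 70
Round 3 — N11, N9 snap.
  N11 sheds 87 kN to N8: 87 each.
    N8: 125+87 = 212 > 130
  N9 sheds 97 kN to N16: 97 each.
    N16: 30+97 = 127 > 100
Round 4 — N16, N8 snap.
  N16 sheds 127 kN: no online neighbours, lost.
  N8 sheds 212 kN: no online neighbours, lost.
No further breaks.

4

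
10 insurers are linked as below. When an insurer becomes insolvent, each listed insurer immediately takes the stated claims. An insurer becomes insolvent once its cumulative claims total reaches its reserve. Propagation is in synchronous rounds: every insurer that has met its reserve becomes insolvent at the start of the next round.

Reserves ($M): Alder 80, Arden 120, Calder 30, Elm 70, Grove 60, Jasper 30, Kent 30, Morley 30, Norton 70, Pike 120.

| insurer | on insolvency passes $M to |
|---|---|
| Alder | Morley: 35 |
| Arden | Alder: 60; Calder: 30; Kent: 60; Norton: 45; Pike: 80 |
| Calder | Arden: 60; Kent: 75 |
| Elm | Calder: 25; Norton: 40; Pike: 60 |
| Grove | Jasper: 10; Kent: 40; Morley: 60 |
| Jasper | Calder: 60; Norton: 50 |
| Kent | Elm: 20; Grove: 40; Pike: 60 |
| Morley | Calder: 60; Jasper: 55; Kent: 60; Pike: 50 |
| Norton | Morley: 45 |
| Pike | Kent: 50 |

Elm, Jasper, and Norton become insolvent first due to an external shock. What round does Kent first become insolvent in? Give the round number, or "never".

3

Round 1 — Elm, Jasper, Norton become insolvent (initial).
  Calder: +25+60 → 85 ≥ 30
  Morley: +45 → 45 ≥ 30
  Pike: +60 → 60 < 120
Round 2 — Calder, Morley become insolvent.
  Arden: +60 → 60 < 120
  Kent: +75+60 → 135 ≥ 30
  Pike: +50 → 110 < 120
Round 3 — Kent becomes insolvent.
  Grove: +40 → 40 < 60
  Pike: +60 → 170 ≥ 120
Round 4 — Pike becomes insolvent.
No further insolvencies.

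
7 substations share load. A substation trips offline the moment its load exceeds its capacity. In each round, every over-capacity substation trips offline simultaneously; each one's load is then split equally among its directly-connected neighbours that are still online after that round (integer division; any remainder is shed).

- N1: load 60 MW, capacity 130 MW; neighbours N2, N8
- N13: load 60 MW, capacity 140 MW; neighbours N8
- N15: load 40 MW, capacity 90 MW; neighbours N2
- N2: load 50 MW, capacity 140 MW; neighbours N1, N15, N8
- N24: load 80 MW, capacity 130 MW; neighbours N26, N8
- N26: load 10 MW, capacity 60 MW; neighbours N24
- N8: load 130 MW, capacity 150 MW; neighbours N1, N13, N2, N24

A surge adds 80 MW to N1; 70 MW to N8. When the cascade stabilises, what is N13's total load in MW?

Round 1 — N1 at 140 > 130; N8 at 200 > 150. N1, N8 trip offline.
  N1 sheds 140 MW to N2: 140 each.
    N2: 50+140 = 190 > 140
  N8 sheds 200 MW to N13, N2, N24: 66 each (2 lost).
    N13: 60+66 = 126 ≤ 140
    N2: 190+66 = 256 > 140
    N24: 80+66 = 146 > 130
Round 2 — N2, N24 trip offline.
  N2 sheds 256 MW to N15: 256 each.
    N15: 40+256 = 296 > 90
  N24 sheds 146 MW to N26: 146 each.
    N26: 10+146 = 156 > 60
Round 3 — N15, N26 trip offline.
  N15 sheds 296 MW: no online neighbours, lost.
  N26 sheds 156 MW: no online neighbours, lost.
No further trips.

126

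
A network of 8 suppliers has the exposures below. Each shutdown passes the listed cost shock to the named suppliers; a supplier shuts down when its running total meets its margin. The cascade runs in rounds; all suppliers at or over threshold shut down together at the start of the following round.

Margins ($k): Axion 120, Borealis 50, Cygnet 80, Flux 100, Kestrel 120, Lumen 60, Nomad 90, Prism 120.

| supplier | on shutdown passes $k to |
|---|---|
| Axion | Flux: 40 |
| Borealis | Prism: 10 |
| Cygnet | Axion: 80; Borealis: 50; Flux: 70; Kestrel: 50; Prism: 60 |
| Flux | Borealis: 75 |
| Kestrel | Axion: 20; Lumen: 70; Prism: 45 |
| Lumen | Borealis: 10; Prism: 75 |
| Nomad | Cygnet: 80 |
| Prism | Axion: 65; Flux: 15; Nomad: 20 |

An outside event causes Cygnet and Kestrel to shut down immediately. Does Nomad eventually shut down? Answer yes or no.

no

Round 1 — Cygnet, Kestrel shut down (initial).
  Axion: +80+20 → 100 < 120
  Borealis: +50 → 50 ≥ 50
  Flux: +70 → 70 < 100
  Lumen: +70 → 70 ≥ 60
  Prism: +60+45 → 105 < 120
Round 2 — Borealis, Lumen shut down.
  Prism: +10+75 → 190 ≥ 120
Round 3 — Prism shuts down.
  Axion: +65 → 165 ≥ 120
  Flux: +15 → 85 < 100
  Nomad: +20 → 20 < 90
Round 4 — Axion shuts down.
  Flux: +40 → 125 ≥ 100
Round 5 — Flux shuts down.
No further shutdowns.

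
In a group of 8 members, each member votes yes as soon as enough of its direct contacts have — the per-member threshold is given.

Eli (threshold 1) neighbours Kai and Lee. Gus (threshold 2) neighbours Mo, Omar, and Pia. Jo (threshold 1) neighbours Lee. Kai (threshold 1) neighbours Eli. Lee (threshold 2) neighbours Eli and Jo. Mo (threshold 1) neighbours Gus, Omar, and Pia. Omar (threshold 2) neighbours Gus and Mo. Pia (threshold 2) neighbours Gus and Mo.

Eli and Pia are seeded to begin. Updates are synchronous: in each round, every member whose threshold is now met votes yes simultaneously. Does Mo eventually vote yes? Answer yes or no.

yes

Round 1 — Eli, Pia vote yes (initial).
Round 2 — checking thresholds:
  Gus: 1 of 3 neighbours < 2, not yet.
  Kai: 1 of 1 neighbours ≥ 1, votes yes.
  Lee: 1 of 2 neighbours < 2, not yet.
  Mo: 1 of 3 neighbours ≥ 1, votes yes.
Round 3 — checking thresholds:
  Gus: 2 of 3 neighbours ≥ 2, votes yes.
  Lee: 1 of 2 neighbours < 2, not yet.
  Omar: 1 of 2 neighbours < 2, not yet.
Round 4 — checking thresholds:
  Lee: 1 of 2 neighbours < 2, not yet.
  Omar: 2 of 2 neighbours ≥ 2, votes yes.
Round 5 — no new yes votes; cascade stops.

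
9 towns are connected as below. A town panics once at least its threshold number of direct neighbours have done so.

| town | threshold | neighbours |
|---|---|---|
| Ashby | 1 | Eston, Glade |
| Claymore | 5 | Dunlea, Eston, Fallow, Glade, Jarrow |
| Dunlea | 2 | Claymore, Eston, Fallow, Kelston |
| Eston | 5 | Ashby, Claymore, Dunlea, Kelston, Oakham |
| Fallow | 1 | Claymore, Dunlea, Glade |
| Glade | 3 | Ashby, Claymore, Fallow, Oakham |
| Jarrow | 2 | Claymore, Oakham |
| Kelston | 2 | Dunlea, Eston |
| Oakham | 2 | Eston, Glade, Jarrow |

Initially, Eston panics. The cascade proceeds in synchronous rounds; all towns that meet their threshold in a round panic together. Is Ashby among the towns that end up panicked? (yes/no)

yes

Round 1 — Eston panics (initial).
Round 2 — checking thresholds:
  Ashby: 1 of 2 neighbours ≥ 1, panics.
  Claymore: 1 of 5 neighbours < 5, not yet.
  Dunlea: 1 of 4 neighbours < 2, not yet.
  Kelston: 1 of 2 neighbours < 2, not yet.
  Oakham: 1 of 3 neighbours < 2, not yet.
Round 3 — no new panics; cascade stops.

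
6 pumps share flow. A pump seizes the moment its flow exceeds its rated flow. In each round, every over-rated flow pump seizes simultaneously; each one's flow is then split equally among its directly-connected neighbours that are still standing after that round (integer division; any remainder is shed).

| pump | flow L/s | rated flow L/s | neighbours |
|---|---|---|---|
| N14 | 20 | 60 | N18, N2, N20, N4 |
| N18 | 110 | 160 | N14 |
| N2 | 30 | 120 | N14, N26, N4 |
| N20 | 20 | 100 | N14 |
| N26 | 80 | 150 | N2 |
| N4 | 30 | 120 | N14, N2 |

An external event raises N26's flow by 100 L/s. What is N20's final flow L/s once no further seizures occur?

Round 1 — N26 at 180 > 150. N26 seizes.
  N26 sheds 180 L/s to N2: 180 each.
    N2: 30+180 = 210 > 120
Round 2 — N2 seizes.
  N2 sheds 210 L/s to N14, N4: 105 each.
    N14: 20+105 = 125 > 60
    N4: 30+105 = 135 > 120
Round 3 — N14, N4 seize.
  N14 sheds 125 L/s to N18, N20: 62 each (1 lost).
    N18: 110+62 = 172 > 160
    N20: 20+62 = 82 ≤ 100
  N4 sheds 135 L/s: no online neighbours, lost.
Round 4 — N18 seizes.
  N18 sheds 172 L/s: no online neighbours, lost.
No further seizures.

82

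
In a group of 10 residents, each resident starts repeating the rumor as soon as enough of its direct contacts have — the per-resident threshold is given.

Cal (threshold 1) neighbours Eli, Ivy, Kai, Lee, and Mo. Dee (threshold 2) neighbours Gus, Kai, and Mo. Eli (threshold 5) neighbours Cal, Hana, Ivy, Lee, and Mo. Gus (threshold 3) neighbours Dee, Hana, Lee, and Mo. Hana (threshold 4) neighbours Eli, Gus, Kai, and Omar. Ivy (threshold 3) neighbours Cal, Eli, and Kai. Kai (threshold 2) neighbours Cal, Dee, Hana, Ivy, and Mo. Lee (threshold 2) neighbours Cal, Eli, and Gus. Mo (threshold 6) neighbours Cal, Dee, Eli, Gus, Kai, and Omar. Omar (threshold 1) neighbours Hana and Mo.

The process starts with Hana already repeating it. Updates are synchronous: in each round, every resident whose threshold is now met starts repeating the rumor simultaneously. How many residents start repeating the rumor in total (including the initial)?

2

Round 1 — Hana starts repeating the rumor (initial).
Round 2 — checking thresholds:
  Eli: 1 of 5 neighbours < 5, not yet.
  Gus: 1 of 4 neighbours < 3, not yet.
  Kai: 1 of 5 neighbours < 2, not yet.
  Omar: 1 of 2 neighbours ≥ 1, starts repeating the rumor.
Round 3 — no new spreads; cascade stops.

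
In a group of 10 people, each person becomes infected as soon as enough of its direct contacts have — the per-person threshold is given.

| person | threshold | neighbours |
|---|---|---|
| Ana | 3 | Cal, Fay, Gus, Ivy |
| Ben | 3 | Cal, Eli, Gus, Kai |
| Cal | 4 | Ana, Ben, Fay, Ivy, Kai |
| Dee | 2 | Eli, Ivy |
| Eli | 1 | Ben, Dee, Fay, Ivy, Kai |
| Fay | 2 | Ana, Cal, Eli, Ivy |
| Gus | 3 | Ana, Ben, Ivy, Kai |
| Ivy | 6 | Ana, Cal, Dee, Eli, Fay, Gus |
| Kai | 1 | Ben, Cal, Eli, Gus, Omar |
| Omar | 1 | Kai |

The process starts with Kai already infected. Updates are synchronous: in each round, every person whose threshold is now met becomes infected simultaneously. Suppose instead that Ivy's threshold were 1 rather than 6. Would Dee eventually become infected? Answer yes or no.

With Ivy's threshold at 1:
Round 1 — Kai becomes infected (initial).
Round 2 — checking thresholds:
  Ben: 1 of 4 neighbours < 3, below threshold.
  Cal: 1 of 5 neighbours < 4, below threshold.
  Eli: 1 of 5 neighbours ≥ 1, becomes infected.
  Gus: 1 of 4 neighbours < 3, below threshold.
  Omar: 1 of 1 neighbours ≥ 1, becomes infected.
Round 3 — checking thresholds:
  Ben: 2 of 4 neighbours < 3, below threshold.
  Cal: 1 of 5 neighbours < 4, below threshold.
  Dee: 1 of 2 neighbours < 2, below threshold.
  Fay: 1 of 4 neighbours < 2, below threshold.
  Gus: 1 of 4 neighbours < 3, below threshold.
  Ivy: 1 of 6 neighbours ≥ 1, becomes infected.
Round 4 — checking thresholds:
  Ana: 1 of 4 neighbours < 3, below threshold.
  Ben: 2 of 4 neighbours < 3, below threshold.
  Cal: 2 of 5 neighbours < 4, below threshold.
  Dee: 2 of 2 neighbours ≥ 2, becomes infected.
  Fay: 2 of 4 neighbours ≥ 2, becomes infected.
  Gus: 2 of 4 neighbours < 3, below threshold.
Round 5 — no new infections; cascade stops.

yes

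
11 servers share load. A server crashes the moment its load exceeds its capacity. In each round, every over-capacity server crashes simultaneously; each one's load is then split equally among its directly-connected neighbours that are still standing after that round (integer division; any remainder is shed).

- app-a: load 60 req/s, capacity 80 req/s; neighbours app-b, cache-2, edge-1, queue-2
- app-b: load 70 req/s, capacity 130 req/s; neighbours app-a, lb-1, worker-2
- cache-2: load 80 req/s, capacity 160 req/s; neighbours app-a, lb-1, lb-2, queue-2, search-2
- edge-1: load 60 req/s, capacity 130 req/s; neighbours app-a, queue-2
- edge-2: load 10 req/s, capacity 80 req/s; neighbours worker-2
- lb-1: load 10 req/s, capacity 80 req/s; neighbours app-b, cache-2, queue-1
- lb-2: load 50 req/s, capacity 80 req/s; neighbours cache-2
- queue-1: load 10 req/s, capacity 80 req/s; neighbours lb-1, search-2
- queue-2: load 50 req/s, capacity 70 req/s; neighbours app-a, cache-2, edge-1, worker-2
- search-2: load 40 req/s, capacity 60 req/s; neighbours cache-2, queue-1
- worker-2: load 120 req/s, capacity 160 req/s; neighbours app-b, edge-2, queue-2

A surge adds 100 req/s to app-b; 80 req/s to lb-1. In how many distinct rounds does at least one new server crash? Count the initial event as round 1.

Round 1 — app-b at 170 > 130; lb-1 at 90 > 80. app-b, lb-1 crash.
  app-b sheds 170 req/s to app-a, worker-2: 85 each.
    app-a: 60+85 = 145 > 80
    worker-2: 120+85 = 205 > 160
  lb-1 sheds 90 req/s to cache-2, queue-1: 45 each.
    cache-2: 80+45 = 125 ≤ 160
    queue-1: 10+45 = 55 ≤ 80
Round 2 — app-a, worker-2 crash.
  app-a sheds 145 req/s to cache-2, edge-1, queue-2: 48 each (1 lost).
    cache-2: 125+48 = 173 > 160
    edge-1: 60+48 = 108 ≤ 130
    queue-2: 50+48 = 98 > 70
  worker-2 sheds 205 req/s to edge-2, queue-2: 102 each (1 lost).
    edge-2: 10+102 = 112 > 80
    queue-2: 98+102 = 200 > 70
Round 3 — cache-2, edge-2, queue-2 crash.
  cache-2 sheds 173 req/s to lb-2, search-2: 86 each (1 lost).
    lb-2: 50+86 = 136 > 80
    search-2: 40+86 = 126 > 60
  edge-2 sheds 112 req/s: no online neighbours, lost.
  queue-2 sheds 200 req/s to edge-1: 200 each.
    edge-1: 108+200 = 308 > 130
Round 4 — edge-1, lb-2, search-2 crash.
  edge-1 sheds 308 req/s: no online neighbours, lost.
  lb-2 sheds 136 req/s: no online neighbours, lost.
  search-2 sheds 126 req/s to queue-1: 126 each.
    queue-1: 55+126 = 181 > 80
Round 5 — queue-1 crashes.
  queue-1 sheds 181 req/s: no online neighbours, lost.
No further crashes.

5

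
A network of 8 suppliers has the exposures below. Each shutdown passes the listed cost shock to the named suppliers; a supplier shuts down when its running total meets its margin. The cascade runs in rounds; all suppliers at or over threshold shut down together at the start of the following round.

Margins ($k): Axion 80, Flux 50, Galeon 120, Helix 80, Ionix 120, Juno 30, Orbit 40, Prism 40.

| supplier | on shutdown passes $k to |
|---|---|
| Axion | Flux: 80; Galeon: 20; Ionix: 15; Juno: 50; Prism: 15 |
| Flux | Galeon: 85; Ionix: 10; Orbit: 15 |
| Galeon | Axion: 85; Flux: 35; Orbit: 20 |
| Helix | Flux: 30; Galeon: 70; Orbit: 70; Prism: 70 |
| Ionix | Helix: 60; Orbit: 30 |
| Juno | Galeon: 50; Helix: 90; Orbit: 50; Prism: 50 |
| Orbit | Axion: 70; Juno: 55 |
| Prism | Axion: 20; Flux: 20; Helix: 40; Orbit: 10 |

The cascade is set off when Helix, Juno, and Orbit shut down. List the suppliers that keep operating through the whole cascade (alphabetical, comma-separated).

Round 1 — Helix, Juno, Orbit shut down (initial).
  Axion: +70 → 70 < 80
  Flux: +30 → 30 < 50
  Galeon: +70+50 → 120 ≥ 120
  Prism: +70+50 → 120 ≥ 40
Round 2 — Galeon, Prism shut down.
  Axion: +85+20 → 175 ≥ 80
  Flux: +35+20 → 85 ≥ 50
Round 3 — Axion, Flux shut down.
  Ionix: +15+10 → 25 < 120
No further shutdowns.

Ionix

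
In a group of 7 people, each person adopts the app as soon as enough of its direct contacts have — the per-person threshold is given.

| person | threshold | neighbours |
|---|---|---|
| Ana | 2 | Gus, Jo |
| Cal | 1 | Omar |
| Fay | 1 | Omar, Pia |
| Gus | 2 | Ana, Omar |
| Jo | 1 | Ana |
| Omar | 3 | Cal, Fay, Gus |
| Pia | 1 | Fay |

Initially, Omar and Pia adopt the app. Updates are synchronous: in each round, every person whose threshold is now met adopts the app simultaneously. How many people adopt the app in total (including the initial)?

4

Round 1 — Omar, Pia adopt the app (initial).
Round 2 — checking thresholds:
  Cal: 1 of 1 neighbours ≥ 1, adopts the app.
  Fay: 2 of 2 neighbours ≥ 1, adopts the app.
  Gus: 1 of 2 neighbours < 2, holds.
Round 3 — no new adoptions; cascade stops.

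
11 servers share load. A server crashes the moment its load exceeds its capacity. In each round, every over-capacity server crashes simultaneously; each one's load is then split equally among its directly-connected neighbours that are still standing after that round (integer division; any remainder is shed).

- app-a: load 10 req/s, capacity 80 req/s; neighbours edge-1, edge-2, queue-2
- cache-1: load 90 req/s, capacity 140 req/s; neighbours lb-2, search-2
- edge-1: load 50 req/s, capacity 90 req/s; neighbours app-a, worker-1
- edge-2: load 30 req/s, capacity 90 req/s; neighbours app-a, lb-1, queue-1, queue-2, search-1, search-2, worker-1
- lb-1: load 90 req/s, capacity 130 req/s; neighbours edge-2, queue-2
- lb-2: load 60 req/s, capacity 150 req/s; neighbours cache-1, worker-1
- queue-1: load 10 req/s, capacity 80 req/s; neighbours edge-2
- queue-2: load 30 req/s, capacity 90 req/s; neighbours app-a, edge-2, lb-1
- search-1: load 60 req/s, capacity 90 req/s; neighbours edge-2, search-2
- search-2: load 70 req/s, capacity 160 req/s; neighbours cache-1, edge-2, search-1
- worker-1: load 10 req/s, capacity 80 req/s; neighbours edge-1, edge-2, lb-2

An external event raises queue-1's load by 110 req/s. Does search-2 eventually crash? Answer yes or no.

no

Round 1 — queue-1 at 120 > 80. queue-1 crashes.
  queue-1 sheds 120 req/s to edge-2: 120 each.
    edge-2: 30+120 = 150 > 90
Round 2 — edge-2 crashes.
  edge-2 sheds 150 req/s to app-a, lb-1, queue-2, search-1, search-2, worker-1: 25 each.
    app-a: 10+25 = 35 ≤ 80
    lb-1: 90+25 = 115 ≤ 130
    queue-2: 30+25 = 55 ≤ 90
    search-1: 60+25 = 85 ≤ 90
    search-2: 70+25 = 95 ≤ 160
    worker-1: 10+25 = 35 ≤ 80
No further crashes.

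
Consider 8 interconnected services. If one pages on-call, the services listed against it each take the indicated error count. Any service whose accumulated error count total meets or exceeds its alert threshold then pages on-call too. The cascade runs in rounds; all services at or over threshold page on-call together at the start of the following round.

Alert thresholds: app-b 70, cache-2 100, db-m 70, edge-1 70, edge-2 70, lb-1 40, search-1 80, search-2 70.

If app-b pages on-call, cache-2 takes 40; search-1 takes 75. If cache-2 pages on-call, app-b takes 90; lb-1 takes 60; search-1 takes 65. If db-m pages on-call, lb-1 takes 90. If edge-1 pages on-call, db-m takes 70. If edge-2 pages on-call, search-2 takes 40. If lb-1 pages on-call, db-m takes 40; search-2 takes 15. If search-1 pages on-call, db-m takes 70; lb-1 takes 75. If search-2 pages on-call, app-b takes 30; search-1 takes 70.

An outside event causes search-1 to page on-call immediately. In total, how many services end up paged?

Round 1 — search-1 pages on-call (initial).
  db-m: +70 → 70 ≥ 70
  lb-1: +75 → 75 ≥ 40
Round 2 — db-m, lb-1 page on-call.
  search-2: +15 → 15 < 70
No further pages.

3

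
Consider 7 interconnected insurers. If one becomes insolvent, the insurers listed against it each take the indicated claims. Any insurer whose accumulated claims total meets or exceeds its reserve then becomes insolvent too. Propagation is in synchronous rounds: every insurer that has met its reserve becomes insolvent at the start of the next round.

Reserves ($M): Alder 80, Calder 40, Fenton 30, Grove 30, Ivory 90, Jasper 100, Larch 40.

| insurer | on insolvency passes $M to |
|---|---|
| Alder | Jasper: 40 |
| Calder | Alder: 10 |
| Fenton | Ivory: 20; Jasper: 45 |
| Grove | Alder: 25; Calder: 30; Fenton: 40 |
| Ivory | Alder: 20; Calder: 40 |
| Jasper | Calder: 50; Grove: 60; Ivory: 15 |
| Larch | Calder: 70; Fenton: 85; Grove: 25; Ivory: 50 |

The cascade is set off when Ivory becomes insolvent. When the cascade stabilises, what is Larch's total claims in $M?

0

Round 1 — Ivory becomes insolvent (initial).
  Alder: +20 → 20 < 80
  Calder: +40 → 40 ≥ 40
Round 2 — Calder becomes insolvent.
  Alder: +10 → 30 < 80
No further insolvencies.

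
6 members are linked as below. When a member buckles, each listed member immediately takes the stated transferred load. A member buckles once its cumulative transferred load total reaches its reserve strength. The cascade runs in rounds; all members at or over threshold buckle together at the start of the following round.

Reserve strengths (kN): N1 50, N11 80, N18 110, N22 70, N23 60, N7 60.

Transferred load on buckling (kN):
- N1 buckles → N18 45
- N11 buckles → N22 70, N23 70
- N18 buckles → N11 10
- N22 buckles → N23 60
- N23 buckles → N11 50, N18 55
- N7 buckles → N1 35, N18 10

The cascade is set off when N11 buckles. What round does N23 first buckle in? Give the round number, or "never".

2

Round 1 — N11 buckles (initial).
  N22: +70 → 70 ≥ 70
  N23: +70 → 70 ≥ 60
Round 2 — N22, N23 buckle.
  N18: +55 → 55 < 110
No further bucklings.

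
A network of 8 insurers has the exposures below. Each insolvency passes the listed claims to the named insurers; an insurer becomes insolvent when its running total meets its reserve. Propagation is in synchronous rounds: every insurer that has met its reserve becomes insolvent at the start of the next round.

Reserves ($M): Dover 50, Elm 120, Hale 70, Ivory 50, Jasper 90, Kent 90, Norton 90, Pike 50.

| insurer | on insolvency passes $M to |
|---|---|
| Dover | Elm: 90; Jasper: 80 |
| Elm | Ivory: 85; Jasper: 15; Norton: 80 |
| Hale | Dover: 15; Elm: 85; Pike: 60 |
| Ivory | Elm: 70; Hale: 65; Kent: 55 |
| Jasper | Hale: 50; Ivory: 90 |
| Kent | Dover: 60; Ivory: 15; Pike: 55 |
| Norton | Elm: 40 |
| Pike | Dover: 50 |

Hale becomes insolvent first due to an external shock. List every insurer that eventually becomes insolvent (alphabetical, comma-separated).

Round 1 — Hale becomes insolvent (initial).
  Dover: +15 → 15 < 50
  Elm: +85 → 85 < 120
  Pike: +60 → 60 ≥ 50
Round 2 — Pike becomes insolvent.
  Dover: +50 → 65 ≥ 50
Round 3 — Dover becomes insolvent.
  Elm: +90 → 175 ≥ 120
  Jasper: +80 → 80 < 90
Round 4 — Elm becomes insolvent.
  Ivory: +85 → 85 ≥ 50
  Jasper: +15 → 95 ≥ 90
  Norton: +80 → 80 < 90
Round 5 — Ivory, Jasper become insolvent.
  Kent: +55 → 55 < 90
No further insolvencies.

Dover, Elm, Hale, Ivory, Jasper, Pike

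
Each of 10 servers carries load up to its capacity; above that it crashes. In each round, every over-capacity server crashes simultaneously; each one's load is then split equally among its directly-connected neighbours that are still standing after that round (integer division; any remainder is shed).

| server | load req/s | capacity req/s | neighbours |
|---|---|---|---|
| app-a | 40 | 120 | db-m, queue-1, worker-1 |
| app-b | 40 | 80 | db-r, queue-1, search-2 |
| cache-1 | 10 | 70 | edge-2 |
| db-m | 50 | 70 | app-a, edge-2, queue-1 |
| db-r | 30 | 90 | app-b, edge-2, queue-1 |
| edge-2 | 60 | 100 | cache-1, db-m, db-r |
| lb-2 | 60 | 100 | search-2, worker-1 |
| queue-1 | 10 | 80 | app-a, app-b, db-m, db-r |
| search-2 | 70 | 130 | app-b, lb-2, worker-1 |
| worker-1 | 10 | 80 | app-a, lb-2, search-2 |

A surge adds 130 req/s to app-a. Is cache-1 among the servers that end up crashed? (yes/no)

Round 1 — app-a at 170 > 120. app-a crashes.
  app-a sheds 170 req/s to db-m, queue-1, worker-1: 56 each (2 lost).
    db-m: 50+56 = 106 > 70
    queue-1: 10+56 = 66 ≤ 80
    worker-1: 10+56 = 66 ≤ 80
Round 2 — db-m crashes.
  db-m sheds 106 req/s to edge-2, queue-1: 53 each.
    edge-2: 60+53 = 113 > 100
    queue-1: 66+53 = 119 > 80
Round 3 — edge-2, queue-1 crash.
  edge-2 sheds 113 req/s to cache-1, db-r: 56 each (1 lost).
    cache-1: 10+56 = 66 ≤ 70
    db-r: 30+56 = 86 ≤ 90
  queue-1 sheds 119 req/s to app-b, db-r: 59 each (1 lost).
    app-b: 40+59 = 99 > 80
    db-r: 86+59 = 145 > 90
Round 4 — app-b, db-r crash.
  app-b sheds 99 req/s to search-2: 99 each.
    search-2: 70+99 = 169 > 130
  db-r sheds 145 req/s: no online neighbours, lost.
Round 5 — search-2 crashes.
  search-2 sheds 169 req/s to lb-2, worker-1: 84 each (1 lost).
    lb-2: 60+84 = 144 > 100
    worker-1: 66+84 = 150 > 80
Round 6 — lb-2, worker-1 crash.
  lb-2 sheds 144 req/s: no online neighbours, lost.
  worker-1 sheds 150 req/s: no online neighbours, lost.
No further crashes.

no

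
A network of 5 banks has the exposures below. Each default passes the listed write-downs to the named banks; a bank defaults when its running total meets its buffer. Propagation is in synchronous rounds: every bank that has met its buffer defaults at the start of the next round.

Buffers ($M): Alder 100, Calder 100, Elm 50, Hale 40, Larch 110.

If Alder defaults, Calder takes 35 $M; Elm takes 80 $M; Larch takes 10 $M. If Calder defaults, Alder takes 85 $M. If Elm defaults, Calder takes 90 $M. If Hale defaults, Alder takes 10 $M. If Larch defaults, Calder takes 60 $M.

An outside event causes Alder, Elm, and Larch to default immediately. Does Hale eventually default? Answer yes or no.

no

Round 1 — Alder, Elm, Larch default (initial).
  Calder: +35+90+60 → 185 ≥ 100
Round 2 — Calder defaults.
No further defaults.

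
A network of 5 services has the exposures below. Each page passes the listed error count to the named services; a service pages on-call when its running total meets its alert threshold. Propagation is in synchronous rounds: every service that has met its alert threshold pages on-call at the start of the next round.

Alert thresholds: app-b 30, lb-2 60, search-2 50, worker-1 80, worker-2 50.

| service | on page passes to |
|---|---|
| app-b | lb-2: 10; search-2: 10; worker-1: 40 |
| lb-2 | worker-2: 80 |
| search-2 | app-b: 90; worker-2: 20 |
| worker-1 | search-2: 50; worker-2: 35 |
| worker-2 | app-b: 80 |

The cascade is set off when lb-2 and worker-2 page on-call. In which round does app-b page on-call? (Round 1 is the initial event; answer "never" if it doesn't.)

Round 1 — lb-2, worker-2 page on-call (initial).
  app-b: +80 → 80 ≥ 30
Round 2 — app-b pages on-call.
  search-2: +10 → 10 < 50
  worker-1: +40 → 40 < 80
No further pages.

2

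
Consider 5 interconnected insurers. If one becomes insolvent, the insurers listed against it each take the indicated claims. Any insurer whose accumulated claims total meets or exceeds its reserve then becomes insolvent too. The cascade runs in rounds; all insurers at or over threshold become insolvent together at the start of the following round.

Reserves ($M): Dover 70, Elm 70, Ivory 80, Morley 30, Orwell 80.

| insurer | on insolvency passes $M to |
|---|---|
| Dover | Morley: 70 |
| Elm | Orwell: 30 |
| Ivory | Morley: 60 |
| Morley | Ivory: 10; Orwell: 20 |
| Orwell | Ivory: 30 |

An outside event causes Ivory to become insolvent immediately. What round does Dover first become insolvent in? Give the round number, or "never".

Round 1 — Ivory becomes insolvent (initial).
  Morley: +60 → 60 ≥ 30
Round 2 — Morley becomes insolvent.
  Orwell: +20 → 20 < 80
No further insolvencies.

never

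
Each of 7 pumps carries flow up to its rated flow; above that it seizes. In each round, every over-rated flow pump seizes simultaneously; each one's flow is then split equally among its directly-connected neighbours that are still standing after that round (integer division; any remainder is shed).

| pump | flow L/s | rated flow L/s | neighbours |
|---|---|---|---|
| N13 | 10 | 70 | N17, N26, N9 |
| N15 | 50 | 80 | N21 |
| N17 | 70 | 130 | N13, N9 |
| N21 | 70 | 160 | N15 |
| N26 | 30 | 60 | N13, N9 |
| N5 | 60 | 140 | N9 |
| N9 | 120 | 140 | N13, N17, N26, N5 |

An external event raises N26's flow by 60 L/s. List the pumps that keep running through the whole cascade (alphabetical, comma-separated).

N15, N21, N5

Round 1 — N26 at 90 > 60. N26 seizes.
  N26 sheds 90 L/s to N13, N9: 45 each.
    N13: 10+45 = 55 ≤ 70
    N9: 120+45 = 165 > 140
Round 2 — N9 seizes.
  N9 sheds 165 L/s to N13, N17, N5: 55 each.
    N13: 55+55 = 110 > 70
    N17: 70+55 = 125 ≤ 130
    N5: 60+55 = 115 ≤ 140
Round 3 — N13 seizes.
  N13 sheds 110 L/s to N17: 110 each.
    N17: 125+110 = 235 > 130
Round 4 — N17 seizes.
  N17 sheds 235 L/s: no online neighbours, lost.
No further seizures.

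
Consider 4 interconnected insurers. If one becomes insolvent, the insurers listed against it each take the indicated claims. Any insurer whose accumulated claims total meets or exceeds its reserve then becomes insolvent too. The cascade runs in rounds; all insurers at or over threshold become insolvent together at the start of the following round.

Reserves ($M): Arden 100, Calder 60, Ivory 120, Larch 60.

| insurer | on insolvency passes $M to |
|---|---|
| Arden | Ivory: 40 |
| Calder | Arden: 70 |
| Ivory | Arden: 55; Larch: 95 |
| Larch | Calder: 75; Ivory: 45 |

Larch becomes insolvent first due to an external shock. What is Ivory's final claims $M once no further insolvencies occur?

Round 1 — Larch becomes insolvent (initial).
  Calder: +75 → 75 ≥ 60
  Ivory: +45 → 45 < 120
Round 2 — Calder becomes insolvent.
  Arden: +70 → 70 < 100
No further insolvencies.

45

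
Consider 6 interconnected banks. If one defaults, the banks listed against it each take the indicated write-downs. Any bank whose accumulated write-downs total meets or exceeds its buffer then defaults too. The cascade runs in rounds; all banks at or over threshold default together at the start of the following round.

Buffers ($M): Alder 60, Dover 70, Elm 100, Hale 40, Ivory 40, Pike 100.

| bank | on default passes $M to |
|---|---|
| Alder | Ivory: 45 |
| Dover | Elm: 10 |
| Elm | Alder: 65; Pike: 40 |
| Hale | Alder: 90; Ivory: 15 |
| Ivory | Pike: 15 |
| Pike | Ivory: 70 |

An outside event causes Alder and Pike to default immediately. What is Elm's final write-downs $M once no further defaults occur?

0

Round 1 — Alder, Pike default (initial).
  Ivory: +45+70 → 115 ≥ 40
Round 2 — Ivory defaults.
No further defaults.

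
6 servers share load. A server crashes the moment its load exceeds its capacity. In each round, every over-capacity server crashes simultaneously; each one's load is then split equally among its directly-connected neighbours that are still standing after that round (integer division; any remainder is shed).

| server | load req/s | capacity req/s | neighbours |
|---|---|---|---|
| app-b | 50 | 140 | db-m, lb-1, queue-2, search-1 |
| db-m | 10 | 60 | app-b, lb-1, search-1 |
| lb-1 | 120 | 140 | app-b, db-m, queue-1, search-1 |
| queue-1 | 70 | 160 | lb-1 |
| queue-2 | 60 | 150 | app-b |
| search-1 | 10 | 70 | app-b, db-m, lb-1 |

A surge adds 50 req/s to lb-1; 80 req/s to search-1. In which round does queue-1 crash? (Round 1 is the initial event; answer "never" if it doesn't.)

Round 1 — lb-1 at 170 > 140; search-1 at 90 > 70. lb-1, search-1 crash.
  lb-1 sheds 170 req/s to app-b, db-m, queue-1: 56 each (2 lost).
    app-b: 50+56 = 106 ≤ 140
    db-m: 10+56 = 66 > 60
    queue-1: 70+56 = 126 ≤ 160
  search-1 sheds 90 req/s to app-b, db-m: 45 each.
    app-b: 106+45 = 151 > 140
    db-m: 66+45 = 111 > 60
Round 2 — app-b, db-m crash.
  app-b sheds 151 req/s to queue-2: 151 each.
    queue-2: 60+151 = 211 > 150
  db-m sheds 111 req/s: no online neighbours, lost.
Round 3 — queue-2 crashes.
  queue-2 sheds 211 req/s: no online neighbours, lost.
No further crashes.

never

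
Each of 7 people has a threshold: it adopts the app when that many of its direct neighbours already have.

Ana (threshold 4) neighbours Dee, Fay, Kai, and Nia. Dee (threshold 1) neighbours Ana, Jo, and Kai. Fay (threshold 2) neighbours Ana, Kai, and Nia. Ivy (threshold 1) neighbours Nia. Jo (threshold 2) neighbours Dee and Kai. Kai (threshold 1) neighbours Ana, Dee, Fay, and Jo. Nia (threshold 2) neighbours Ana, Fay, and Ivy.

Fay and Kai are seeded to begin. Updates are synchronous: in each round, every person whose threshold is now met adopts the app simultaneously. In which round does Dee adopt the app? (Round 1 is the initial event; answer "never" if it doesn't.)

Round 1 — Fay, Kai adopt the app (initial).
Round 2 — checking thresholds:
  Ana: 2 of 4 neighbours < 4, holds.
  Dee: 1 of 3 neighbours ≥ 1, adopts the app.
  Jo: 1 of 2 neighbours < 2, holds.
  Nia: 1 of 3 neighbours < 2, holds.
Round 3 — checking thresholds:
  Ana: 3 of 4 neighbours < 4, holds.
  Jo: 2 of 2 neighbours ≥ 2, adopts the app.
  Nia: 1 of 3 neighbours < 2, holds.
Round 4 — no new adoptions; cascade stops.

2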